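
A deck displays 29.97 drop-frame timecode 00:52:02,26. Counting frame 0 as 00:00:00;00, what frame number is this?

As if non-drop at 30 labels/s: (0 × 3600 + 52 × 60 + 2) × 30 + 26 = 93686.
Minute boundaries passed: 52; those not divisible by 10: 52 − 5 = 47; dropped labels = 2 × 47 = 94.
Actual frame index = 93686 − 94 = 93592.

93592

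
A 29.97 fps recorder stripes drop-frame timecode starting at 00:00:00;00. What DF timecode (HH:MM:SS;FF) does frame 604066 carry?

05:35:55;20

Each 10-minute DF block holds 10 × 60 × 30 − 9 × 2 = 17982 frames. 604066 ÷ 17982 → 33 full blocks, remainder 10660.
Within the partial block the first minute is 1800 frames and each further minute 1798, so 5 further minute boundaries passed. Total skipped labels = 18 × 33 + 2 × 5 = 604.
Non-drop label index = 604066 + 604 = 604670; at 30 labels/s that is 05:35:55:20, i.e. DF 05:35:55;20.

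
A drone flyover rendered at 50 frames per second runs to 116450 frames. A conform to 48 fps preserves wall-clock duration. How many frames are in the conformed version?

Target frames = source frames × (target rate / source rate) = 116450 × (48)/(50) = 116450 × 24/25 = 111792.

111792 frames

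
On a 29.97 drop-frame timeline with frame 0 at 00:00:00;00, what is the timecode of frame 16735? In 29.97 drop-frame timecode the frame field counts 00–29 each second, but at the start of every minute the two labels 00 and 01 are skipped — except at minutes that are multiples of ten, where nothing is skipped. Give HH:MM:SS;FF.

Each 10-minute DF block holds 10 × 60 × 30 − 9 × 2 = 17982 frames. 16735 ÷ 17982 → 0 full blocks, remainder 16735.
Within the partial block the first minute is 1800 frames and each further minute 1798, so 9 further minute boundaries passed. Total skipped labels = 18 × 0 + 2 × 9 = 18.
Non-drop label index = 16735 + 18 = 16753; at 30 labels/s that is 00:09:18:13, i.e. DF 00:09:18;13.

00:09:18;13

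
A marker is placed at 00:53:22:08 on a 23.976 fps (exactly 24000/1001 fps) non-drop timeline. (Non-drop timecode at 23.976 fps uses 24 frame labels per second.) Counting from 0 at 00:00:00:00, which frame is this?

Total seconds to the label: (0 × 3600 + 53 × 60 + 22) = 3202.
Frame index = 3202 × 24 + 8 = 76856.

frame 76856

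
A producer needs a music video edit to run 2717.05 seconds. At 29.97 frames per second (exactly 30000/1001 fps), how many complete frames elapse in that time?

Frames = 2717.05 × 30000/1001 = 11644500/143 ≈ 81430.0699.
Complete frames: 81430.

81430 frames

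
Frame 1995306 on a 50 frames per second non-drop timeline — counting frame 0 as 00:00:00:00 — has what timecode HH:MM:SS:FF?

1995306 ÷ 50 = 39906 full seconds, remainder 6 frames.
39906 s = 11 h 5 min 6 s.
Timecode: 11:05:06:06.

11:05:06:06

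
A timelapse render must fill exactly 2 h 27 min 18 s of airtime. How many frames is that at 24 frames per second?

212112 frames

2 h 27 min 18 s = 8838 s.
Frames = 8838 × 24 = 212112.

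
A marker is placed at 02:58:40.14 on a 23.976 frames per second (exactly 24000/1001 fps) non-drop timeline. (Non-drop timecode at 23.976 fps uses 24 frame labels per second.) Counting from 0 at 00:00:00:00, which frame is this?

Total seconds to the label: (2 × 3600 + 58 × 60 + 40) = 10720.
Frame index = 10720 × 24 + 14 = 257294.

257294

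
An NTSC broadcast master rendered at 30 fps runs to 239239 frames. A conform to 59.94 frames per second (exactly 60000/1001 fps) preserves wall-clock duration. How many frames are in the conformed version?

478000 frames

Target frames = source frames × (target rate / source rate) = 239239 × (60000/1001)/(30) = 239239 × 2000/1001 = 478000.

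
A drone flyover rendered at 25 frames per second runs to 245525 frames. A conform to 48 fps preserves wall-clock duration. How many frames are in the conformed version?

471408 frames

Target frames = source frames × (target rate / source rate) = 245525 × (48)/(25) = 245525 × 48/25 = 471408.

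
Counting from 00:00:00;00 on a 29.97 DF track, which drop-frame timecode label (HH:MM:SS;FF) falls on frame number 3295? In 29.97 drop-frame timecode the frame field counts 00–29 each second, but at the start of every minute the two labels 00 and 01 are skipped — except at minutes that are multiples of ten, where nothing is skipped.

00:01:49;27

Each 10-minute DF block holds 10 × 60 × 30 − 9 × 2 = 17982 frames. 3295 ÷ 17982 → 0 full blocks, remainder 3295.
Within the partial block the first minute is 1800 frames and each further minute 1798, so 1 further minute boundary passed. Total skipped labels = 18 × 0 + 2 × 1 = 2.
Non-drop label index = 3295 + 2 = 3297; at 30 labels/s that is 00:01:49:27, i.e. DF 00:01:49;27.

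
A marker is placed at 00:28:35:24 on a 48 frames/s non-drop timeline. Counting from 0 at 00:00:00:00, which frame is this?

82344

Total seconds to the label: (0 × 3600 + 28 × 60 + 35) = 1715.
Frame index = 1715 × 48 + 24 = 82344.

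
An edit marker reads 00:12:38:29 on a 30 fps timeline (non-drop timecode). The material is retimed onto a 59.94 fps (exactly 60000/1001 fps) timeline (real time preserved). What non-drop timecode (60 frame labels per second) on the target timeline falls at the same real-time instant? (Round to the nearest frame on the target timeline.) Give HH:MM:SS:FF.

00:12:38:13

Source frame index: (0×3600 + 12×60 + 38) × 30 + 29 = 22769.
Real time: 22769 / (30) = 22769/30 s.
Target frame: (22769/30) × (60000/1001) = 45538000/1001 ≈ 45492.507 → 45493.
At 60 labels/s: frame 45493 → 00:12:38:13.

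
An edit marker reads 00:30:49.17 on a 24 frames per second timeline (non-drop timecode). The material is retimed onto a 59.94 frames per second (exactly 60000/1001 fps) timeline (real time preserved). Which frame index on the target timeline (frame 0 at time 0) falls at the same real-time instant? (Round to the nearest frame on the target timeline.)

Source frame index: (0×3600 + 30×60 + 49) × 24 + 17 = 44393.
Real time: 44393 / (24) = 44393/24 s.
Target frame: (44393/24) × (60000/1001) = 110982500/1001 ≈ 110871.628 → 110872.

frame 110872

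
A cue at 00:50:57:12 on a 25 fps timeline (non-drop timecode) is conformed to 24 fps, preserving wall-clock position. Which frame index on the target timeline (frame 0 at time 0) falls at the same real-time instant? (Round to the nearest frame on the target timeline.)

Source frame index: (0×3600 + 50×60 + 57) × 25 + 12 = 76437.
Real time: 76437 / (25) = 76437/25 s.
Target frame: (76437/25) × (24) = 1834488/25 ≈ 73379.520 → 73380.

frame 73380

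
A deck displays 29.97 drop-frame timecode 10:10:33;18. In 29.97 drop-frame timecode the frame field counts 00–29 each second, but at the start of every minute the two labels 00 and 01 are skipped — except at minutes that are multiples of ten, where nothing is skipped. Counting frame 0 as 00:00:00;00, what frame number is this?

As if non-drop at 30 labels/s: (10 × 3600 + 10 × 60 + 33) × 30 + 18 = 1099008.
Minute boundaries passed: 610; those not divisible by 10: 610 − 61 = 549; dropped labels = 2 × 549 = 1098.
Actual frame index = 1099008 − 1098 = 1097910.

1097910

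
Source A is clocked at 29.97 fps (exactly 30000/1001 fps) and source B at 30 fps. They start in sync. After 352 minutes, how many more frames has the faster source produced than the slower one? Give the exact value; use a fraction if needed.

352 min = 21120 s.
A emits 30000/1001 × 21120 = 57600000/91 frames; B emits 30 × 21120 = 633600.
Difference = 57600/91 frames (≈ 632.9670); B is ahead of A.

57600/91 frames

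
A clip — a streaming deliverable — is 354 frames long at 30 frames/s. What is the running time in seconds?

11.8 seconds

Running time = 354 / (30) = 11.8 s.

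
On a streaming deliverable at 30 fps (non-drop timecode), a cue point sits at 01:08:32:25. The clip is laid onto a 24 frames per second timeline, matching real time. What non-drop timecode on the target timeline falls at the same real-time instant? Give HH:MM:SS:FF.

Source frame index: (1×3600 + 8×60 + 32) × 30 + 25 = 123385.
Real time: 123385 / (30) = 24677/6 s.
Target frame: (24677/6) × (24) = 98708.
At 24 labels/s: frame 98708 → 01:08:32:20.

01:08:32:20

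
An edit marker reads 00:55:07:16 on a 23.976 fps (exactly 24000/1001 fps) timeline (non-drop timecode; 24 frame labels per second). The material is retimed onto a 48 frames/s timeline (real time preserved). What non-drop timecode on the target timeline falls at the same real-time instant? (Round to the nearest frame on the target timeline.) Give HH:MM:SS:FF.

Source frame index: (0×3600 + 55×60 + 7) × 24 + 16 = 79384.
Real time: 79384 / (24000/1001) = 9932923/3000 s.
Target frame: (9932923/3000) × (48) = 19865846/125 ≈ 158926.768 → 158927.
At 48 labels/s: frame 158927 → 00:55:10:47.

00:55:10:47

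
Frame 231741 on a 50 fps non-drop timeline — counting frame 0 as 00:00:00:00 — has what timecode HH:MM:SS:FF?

231741 ÷ 50 = 4634 full seconds, remainder 41 frames.
4634 s = 1 h 17 min 14 s.
Timecode: 01:17:14:41.

01:17:14:41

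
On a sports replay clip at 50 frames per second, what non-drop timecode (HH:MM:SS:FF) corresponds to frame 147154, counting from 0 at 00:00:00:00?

00:49:03:04

147154 ÷ 50 = 2943 full seconds, remainder 4 frames.
2943 s = 0 h 49 min 3 s.
Timecode: 00:49:03:04.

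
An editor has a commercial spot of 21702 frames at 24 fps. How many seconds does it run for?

Running time = 21702 / (24) = 904.25 s.

904.25 seconds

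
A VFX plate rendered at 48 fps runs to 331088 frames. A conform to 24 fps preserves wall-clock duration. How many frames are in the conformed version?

Target frames = source frames × (target rate / source rate) = 331088 × (24)/(48) = 331088 × 1/2 = 165544.

165544 frames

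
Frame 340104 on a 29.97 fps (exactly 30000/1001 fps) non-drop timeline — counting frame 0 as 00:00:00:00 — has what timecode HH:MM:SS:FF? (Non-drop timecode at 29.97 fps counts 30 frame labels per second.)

03:08:56:24

340104 ÷ 30 = 11336 full seconds, remainder 24 frames.
11336 s = 3 h 8 min 56 s.
Timecode: 03:08:56:24.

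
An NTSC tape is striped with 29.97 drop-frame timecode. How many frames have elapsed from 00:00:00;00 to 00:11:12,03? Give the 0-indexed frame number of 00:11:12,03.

As if non-drop at 30 labels/s: (0 × 3600 + 11 × 60 + 12) × 30 + 3 = 20163.
Minute boundaries passed: 11; those not divisible by 10: 11 − 1 = 10; dropped labels = 2 × 10 = 20.
Actual frame index = 20163 − 20 = 20143.

20143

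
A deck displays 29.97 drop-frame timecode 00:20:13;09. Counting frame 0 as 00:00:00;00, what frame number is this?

Complete 10-minute blocks: 2, each 17982 frames → 35964.
Remaining 0 whole minutes in the current block: 0 frames.
Within the current minute: 13 × 30 + 9 = 399. Total = 35964 + 0 + 399 = 36363.

36363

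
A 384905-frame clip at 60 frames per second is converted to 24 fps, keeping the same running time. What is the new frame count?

153962 frames

Target frames = source frames × (target rate / source rate) = 384905 × (24)/(60) = 384905 × 2/5 = 153962.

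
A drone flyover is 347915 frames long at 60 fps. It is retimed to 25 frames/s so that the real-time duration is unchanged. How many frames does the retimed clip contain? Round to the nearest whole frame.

Frames at target rate = 347915 × (25) / (60) = 1739575/12 ≈ 144964.583.
Nearest whole frame: 144965.

144965 frames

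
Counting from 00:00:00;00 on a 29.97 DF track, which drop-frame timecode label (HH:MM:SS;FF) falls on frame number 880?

Ten DF minutes hold 17982 frames, so frame 880 lies in block 0 (frames 0–17981) with 880 frames into that block.
The block's first minute is 1800 frames and the rest 1798 each; 880 frames reaches minute 0, so 0 × 18 + 0 × 2 = 0 labels have been skipped so far.
Adding those back, label number 880 + 0 = 880 at 30 labels/s is 29 s + 10 f = 0 h 0 min 29 s frame 10, i.e. 00:00:29;10.

00:00:29;10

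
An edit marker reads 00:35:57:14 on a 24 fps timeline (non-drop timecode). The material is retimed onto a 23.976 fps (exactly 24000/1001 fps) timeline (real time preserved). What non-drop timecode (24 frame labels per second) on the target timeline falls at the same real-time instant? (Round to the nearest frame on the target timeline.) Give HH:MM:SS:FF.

Source frame index: (0×3600 + 35×60 + 57) × 24 + 14 = 51782.
Real time: 51782 / (24) = 25891/12 s.
Target frame: (25891/12) × (24000/1001) = 51782000/1001 ≈ 51730.270 → 51730.
At 24 labels/s: frame 51730 → 00:35:55:10.

00:35:55:10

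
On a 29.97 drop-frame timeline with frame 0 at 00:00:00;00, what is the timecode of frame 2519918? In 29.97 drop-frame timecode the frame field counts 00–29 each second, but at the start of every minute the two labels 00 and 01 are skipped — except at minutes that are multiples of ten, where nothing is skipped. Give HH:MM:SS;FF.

23:21:21;10

Ten DF minutes hold 17982 frames, so frame 2519918 lies in block 140 (frames 2517480–2535461) with 2438 frames into that block.
The block's first minute is 1800 frames and the rest 1798 each; 2438 frames reaches minute 1, so 140 × 18 + 1 × 2 = 2522 labels have been skipped so far.
Adding those back, label number 2519918 + 2522 = 2522440 at 30 labels/s is 84081 s + 10 f = 23 h 21 min 21 s frame 10, i.e. 23:21:21;10.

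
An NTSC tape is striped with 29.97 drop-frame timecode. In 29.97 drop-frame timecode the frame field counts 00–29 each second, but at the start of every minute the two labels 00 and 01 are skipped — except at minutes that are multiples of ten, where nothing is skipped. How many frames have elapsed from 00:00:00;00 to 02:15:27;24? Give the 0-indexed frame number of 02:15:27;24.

As if non-drop at 30 labels/s: (2 × 3600 + 15 × 60 + 27) × 30 + 24 = 243834.
Minute boundaries passed: 135; those not divisible by 10: 135 − 13 = 122; dropped labels = 2 × 122 = 244.
Actual frame index = 243834 − 244 = 243590.

243590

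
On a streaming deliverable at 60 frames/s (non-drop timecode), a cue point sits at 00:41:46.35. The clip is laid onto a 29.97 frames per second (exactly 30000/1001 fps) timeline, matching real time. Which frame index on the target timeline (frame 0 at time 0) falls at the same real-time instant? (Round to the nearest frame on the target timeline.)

frame 75122

Source frame index: (0×3600 + 41×60 + 46) × 60 + 35 = 150395.
Real time: 150395 / (60) = 30079/12 s.
Target frame: (30079/12) × (30000/1001) = 10742500/143 ≈ 75122.378 → 75122.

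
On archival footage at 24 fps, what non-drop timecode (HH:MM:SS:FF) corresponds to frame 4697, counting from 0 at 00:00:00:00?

4697 ÷ 24 = 195 full seconds, remainder 17 frames.
195 s = 0 h 3 min 15 s.
Timecode: 00:03:15:17.

00:03:15:17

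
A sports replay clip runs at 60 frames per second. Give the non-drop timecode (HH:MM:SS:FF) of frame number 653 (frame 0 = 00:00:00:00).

00:00:10:53

653 ÷ 60 = 10 full seconds, remainder 53 frames.
10 s = 0 h 0 min 10 s.
Timecode: 00:00:10:53.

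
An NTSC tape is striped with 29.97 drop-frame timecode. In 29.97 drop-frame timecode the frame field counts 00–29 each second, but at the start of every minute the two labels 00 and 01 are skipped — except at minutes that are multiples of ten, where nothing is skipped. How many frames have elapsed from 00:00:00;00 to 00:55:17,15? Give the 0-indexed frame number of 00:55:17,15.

As if non-drop at 30 labels/s: (0 × 3600 + 55 × 60 + 17) × 30 + 15 = 99525.
Minute boundaries passed: 55; those not divisible by 10: 55 − 5 = 50; dropped labels = 2 × 50 = 100.
Actual frame index = 99525 − 100 = 99425.

99425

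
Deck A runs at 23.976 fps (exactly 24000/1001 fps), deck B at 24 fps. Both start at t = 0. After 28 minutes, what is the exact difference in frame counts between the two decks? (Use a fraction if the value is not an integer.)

5760/143 frames

28 min = 1680 s.
A emits 24000/1001 × 1680 = 5760000/143 frames; B emits 24 × 1680 = 40320.
Difference = 5760/143 frames (≈ 40.2797); B is ahead of A.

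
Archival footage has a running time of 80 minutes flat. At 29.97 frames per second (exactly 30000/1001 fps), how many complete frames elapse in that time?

80 min = 4800 s.
Frames = 4800 × 30000/1001 = 144000000/1001 ≈ 143856.1439.
Complete frames: 143856.

143856 frames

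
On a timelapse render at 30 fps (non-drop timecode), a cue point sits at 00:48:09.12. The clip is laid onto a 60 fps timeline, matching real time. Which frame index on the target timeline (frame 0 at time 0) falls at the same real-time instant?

frame 173364

Source frame index: (0×3600 + 48×60 + 9) × 30 + 12 = 86682.
Real time: 86682 / (30) = 14447/5 s.
Target frame: (14447/5) × (60) = 173364.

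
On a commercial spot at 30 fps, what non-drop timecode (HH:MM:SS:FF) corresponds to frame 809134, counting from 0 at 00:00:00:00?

07:29:31:04

809134 ÷ 30 = 26971 full seconds, remainder 4 frames.
26971 s = 7 h 29 min 31 s.
Timecode: 07:29:31:04.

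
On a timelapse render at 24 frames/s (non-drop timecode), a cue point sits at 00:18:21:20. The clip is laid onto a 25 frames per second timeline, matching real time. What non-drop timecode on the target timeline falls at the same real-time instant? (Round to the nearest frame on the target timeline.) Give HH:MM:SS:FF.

Source frame index: (0×3600 + 18×60 + 21) × 24 + 20 = 26444.
Real time: 26444 / (24) = 6611/6 s.
Target frame: (6611/6) × (25) = 165275/6 ≈ 27545.833 → 27546.
At 25 labels/s: frame 27546 → 00:18:21:21.

00:18:21:21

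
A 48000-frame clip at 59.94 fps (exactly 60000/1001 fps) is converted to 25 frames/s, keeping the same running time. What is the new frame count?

20020 frames

Target frames = source frames × (target rate / source rate) = 48000 × (25)/(60000/1001) = 48000 × 1001/2400 = 20020.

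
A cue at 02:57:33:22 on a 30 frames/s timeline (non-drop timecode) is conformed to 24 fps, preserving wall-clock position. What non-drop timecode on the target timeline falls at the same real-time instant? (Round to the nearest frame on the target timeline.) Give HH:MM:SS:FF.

Source frame index: (2×3600 + 57×60 + 33) × 30 + 22 = 319612.
Real time: 319612 / (30) = 159806/15 s.
Target frame: (159806/15) × (24) = 1278448/5 ≈ 255689.600 → 255690.
At 24 labels/s: frame 255690 → 02:57:33:18.

02:57:33:18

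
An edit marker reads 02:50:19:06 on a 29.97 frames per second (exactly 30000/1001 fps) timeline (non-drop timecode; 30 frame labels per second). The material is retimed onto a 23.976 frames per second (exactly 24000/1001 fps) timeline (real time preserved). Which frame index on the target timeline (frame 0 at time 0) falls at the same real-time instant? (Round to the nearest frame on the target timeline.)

frame 245261

Source frame index: (2×3600 + 50×60 + 19) × 30 + 6 = 306576.
Real time: 306576 / (30000/1001) = 6393387/625 s.
Target frame: (6393387/625) × (24000/1001) = 1226304/5 ≈ 245260.800 → 245261.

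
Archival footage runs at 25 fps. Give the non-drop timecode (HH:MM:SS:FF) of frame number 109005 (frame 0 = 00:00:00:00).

109005 ÷ 25 = 4360 full seconds, remainder 5 frames.
4360 s = 1 h 12 min 40 s.
Timecode: 01:12:40:05.

01:12:40:05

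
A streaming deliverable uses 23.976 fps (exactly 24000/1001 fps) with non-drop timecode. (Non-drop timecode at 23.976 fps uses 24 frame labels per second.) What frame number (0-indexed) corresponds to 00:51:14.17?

Total seconds to the label: (0 × 3600 + 51 × 60 + 14) = 3074.
Frame index = 3074 × 24 + 17 = 73793.

frame 73793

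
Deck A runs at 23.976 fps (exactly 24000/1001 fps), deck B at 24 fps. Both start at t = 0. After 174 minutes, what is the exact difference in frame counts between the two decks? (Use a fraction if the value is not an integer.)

250560/1001 frames

174 min = 10440 s.
A emits 24000/1001 × 10440 = 250560000/1001 frames; B emits 24 × 10440 = 250560.
Difference = 250560/1001 frames (≈ 250.3097); B is ahead of A.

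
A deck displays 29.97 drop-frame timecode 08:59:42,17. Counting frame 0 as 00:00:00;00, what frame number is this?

970505

Complete 10-minute blocks: 53, each 17982 frames → 953046.
Remaining 9 whole minutes in the current block: 1800 + 8 × 1798 = 16184 frames.
Within the current minute: 42 × 30 + 17 − 2 = 1275 (labels ;00/;01 skipped at this minute). Total = 953046 + 16184 + 1275 = 970505.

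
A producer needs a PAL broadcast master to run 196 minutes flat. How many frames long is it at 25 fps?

196 min = 11760 s.
Frames = 11760 × 25 = 294000.

294000 frames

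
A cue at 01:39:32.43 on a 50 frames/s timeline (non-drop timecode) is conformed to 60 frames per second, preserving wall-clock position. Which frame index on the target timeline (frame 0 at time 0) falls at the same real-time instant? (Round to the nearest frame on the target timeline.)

Source frame index: (1×3600 + 39×60 + 32) × 50 + 43 = 298643.
Real time: 298643 / (50) = 298643/50 s.
Target frame: (298643/50) × (60) = 1791858/5 ≈ 358371.600 → 358372.

frame 358372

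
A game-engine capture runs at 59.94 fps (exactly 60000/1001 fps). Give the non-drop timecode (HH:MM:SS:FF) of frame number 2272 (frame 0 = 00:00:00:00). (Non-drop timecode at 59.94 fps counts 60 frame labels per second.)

2272 ÷ 60 = 37 full seconds, remainder 52 frames.
37 s = 0 h 0 min 37 s.
Timecode: 00:00:37:52.

00:00:37:52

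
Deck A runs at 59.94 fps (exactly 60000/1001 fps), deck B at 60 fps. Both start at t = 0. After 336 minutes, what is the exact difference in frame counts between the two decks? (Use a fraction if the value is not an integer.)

336 min = 20160 s.
A emits 60000/1001 × 20160 = 172800000/143 frames; B emits 60 × 20160 = 1209600.
Difference = 172800/143 frames (≈ 1208.3916); B is ahead of A.

172800/143 frames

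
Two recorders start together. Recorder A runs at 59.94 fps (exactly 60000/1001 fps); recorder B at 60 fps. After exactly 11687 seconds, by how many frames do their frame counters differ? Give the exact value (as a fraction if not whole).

A emits 60000/1001 × 11687 = 53940000/77 frames; B emits 60 × 11687 = 701220.
Difference = 53940/77 frames (≈ 700.5195); B is ahead of A.

53940/77 frames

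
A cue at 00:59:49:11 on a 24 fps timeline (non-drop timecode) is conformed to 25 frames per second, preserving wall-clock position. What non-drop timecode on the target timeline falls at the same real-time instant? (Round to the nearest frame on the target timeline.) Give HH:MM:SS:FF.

00:59:49:11

Source frame index: (0×3600 + 59×60 + 49) × 24 + 11 = 86147.
Real time: 86147 / (24) = 86147/24 s.
Target frame: (86147/24) × (25) = 2153675/24 ≈ 89736.458 → 89736.
At 25 labels/s: frame 89736 → 00:59:49:11.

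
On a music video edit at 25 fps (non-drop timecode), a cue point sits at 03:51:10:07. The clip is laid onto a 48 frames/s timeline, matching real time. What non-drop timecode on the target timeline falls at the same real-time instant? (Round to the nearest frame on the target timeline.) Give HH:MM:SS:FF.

Source frame index: (3×3600 + 51×60 + 10) × 25 + 7 = 346757.
Real time: 346757 / (25) = 346757/25 s.
Target frame: (346757/25) × (48) = 16644336/25 ≈ 665773.440 → 665773.
At 48 labels/s: frame 665773 → 03:51:10:13.

03:51:10:13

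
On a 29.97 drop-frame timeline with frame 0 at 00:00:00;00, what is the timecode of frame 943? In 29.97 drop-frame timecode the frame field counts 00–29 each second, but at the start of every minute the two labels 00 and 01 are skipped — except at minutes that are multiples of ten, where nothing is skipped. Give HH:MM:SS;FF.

00:00:31;13

Each 10-minute DF block holds 10 × 60 × 30 − 9 × 2 = 17982 frames. 943 ÷ 17982 → 0 full blocks, remainder 943.
Within the partial block the first minute is 1800 frames and each further minute 1798, so 0 further minute boundaries passed. Total skipped labels = 18 × 0 + 2 × 0 = 0.
Non-drop label index = 943 + 0 = 943; at 30 labels/s that is 00:00:31:13, i.e. DF 00:00:31;13.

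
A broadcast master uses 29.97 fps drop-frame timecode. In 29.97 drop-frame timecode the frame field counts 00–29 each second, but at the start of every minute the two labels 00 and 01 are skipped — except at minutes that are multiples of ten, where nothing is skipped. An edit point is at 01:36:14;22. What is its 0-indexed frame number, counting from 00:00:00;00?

173068

Complete 10-minute blocks: 9, each 17982 frames → 161838.
Remaining 6 whole minutes in the current block: 1800 + 5 × 1798 = 10790 frames.
Within the current minute: 14 × 30 + 22 − 2 = 440 (labels ;00/;01 skipped at this minute). Total = 161838 + 10790 + 440 = 173068.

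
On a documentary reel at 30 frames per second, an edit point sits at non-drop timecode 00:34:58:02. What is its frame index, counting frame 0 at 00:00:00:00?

frame 62942

Total seconds to the label: (0 × 3600 + 34 × 60 + 58) = 2098.
Frame index = 2098 × 30 + 2 = 62942.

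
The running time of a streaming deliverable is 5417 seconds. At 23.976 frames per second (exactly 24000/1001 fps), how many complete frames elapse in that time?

Frames = 5417 × 24000/1001 = 130008000/1001 ≈ 129878.1219.
Complete frames: 129878.

129878 frames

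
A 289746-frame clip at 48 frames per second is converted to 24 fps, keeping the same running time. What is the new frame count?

144873 frames

Frames at target rate = 289746 × (24) / (48) = 144873.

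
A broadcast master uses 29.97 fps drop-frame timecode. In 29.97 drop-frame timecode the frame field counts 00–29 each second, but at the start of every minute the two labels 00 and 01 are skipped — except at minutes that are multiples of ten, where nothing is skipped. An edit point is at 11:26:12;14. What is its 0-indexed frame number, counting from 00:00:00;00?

1233938

As if non-drop at 30 labels/s: (11 × 3600 + 26 × 60 + 12) × 30 + 14 = 1235174.
Minute boundaries passed: 686; those not divisible by 10: 686 − 68 = 618; dropped labels = 2 × 618 = 1236.
Actual frame index = 1235174 − 1236 = 1233938.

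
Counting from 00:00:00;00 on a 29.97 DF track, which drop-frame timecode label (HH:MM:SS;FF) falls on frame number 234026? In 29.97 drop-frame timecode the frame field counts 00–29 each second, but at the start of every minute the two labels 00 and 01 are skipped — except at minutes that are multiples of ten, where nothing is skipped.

Ten DF minutes hold 17982 frames, so frame 234026 lies in block 13 (frames 233766–251747) with 260 frames into that block.
The block's first minute is 1800 frames and the rest 1798 each; 260 frames reaches minute 0, so 13 × 18 + 0 × 2 = 234 labels have been skipped so far.
Adding those back, label number 234026 + 234 = 234260 at 30 labels/s is 7808 s + 20 f = 2 h 10 min 8 s frame 20, i.e. 02:10:08;20.

02:10:08;20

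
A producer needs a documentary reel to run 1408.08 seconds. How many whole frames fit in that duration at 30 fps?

42242 frames

Frames = 1408.08 × 30 = 211212/5 ≈ 42242.4000.
Complete frames: 42242.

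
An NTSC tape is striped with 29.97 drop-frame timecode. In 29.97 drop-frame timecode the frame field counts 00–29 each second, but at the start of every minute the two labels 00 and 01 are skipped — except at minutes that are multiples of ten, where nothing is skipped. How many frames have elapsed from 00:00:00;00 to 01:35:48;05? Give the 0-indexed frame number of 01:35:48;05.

172273

Complete 10-minute blocks: 9, each 17982 frames → 161838.
Remaining 5 whole minutes in the current block: 1800 + 4 × 1798 = 8992 frames.
Within the current minute: 48 × 30 + 5 − 2 = 1443 (labels ;00/;01 skipped at this minute). Total = 161838 + 8992 + 1443 = 172273.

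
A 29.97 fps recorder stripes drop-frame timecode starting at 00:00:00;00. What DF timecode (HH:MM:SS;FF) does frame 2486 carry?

Ten DF minutes hold 17982 frames, so frame 2486 lies in block 0 (frames 0–17981) with 2486 frames into that block.
The block's first minute is 1800 frames and the rest 1798 each; 2486 frames reaches minute 1, so 0 × 18 + 1 × 2 = 2 labels have been skipped so far.
Adding those back, label number 2486 + 2 = 2488 at 30 labels/s is 82 s + 28 f = 0 h 1 min 22 s frame 28, i.e. 00:01:22;28.

00:01:22;28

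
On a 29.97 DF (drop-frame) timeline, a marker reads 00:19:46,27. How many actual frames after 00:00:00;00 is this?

Complete 10-minute blocks: 1, each 17982 frames → 17982.
Remaining 9 whole minutes in the current block: 1800 + 8 × 1798 = 16184 frames.
Within the current minute: 46 × 30 + 27 − 2 = 1405 (labels ;00/;01 skipped at this minute). Total = 17982 + 16184 + 1405 = 35571.

35571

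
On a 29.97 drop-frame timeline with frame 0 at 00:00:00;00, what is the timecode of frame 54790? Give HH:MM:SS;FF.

00:30:28;04

Ten DF minutes hold 17982 frames, so frame 54790 lies in block 3 (frames 53946–71927) with 844 frames into that block.
The block's first minute is 1800 frames and the rest 1798 each; 844 frames reaches minute 0, so 3 × 18 + 0 × 2 = 54 labels have been skipped so far.
Adding those back, label number 54790 + 54 = 54844 at 30 labels/s is 1828 s + 4 f = 0 h 30 min 28 s frame 4, i.e. 00:30:28;04.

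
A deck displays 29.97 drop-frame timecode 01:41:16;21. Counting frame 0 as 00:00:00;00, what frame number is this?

182119

As if non-drop at 30 labels/s: (1 × 3600 + 41 × 60 + 16) × 30 + 21 = 182301.
Minute boundaries passed: 101; those not divisible by 10: 101 − 10 = 91; dropped labels = 2 × 91 = 182.
Actual frame index = 182301 − 182 = 182119.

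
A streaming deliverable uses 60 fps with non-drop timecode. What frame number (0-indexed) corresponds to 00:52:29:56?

Total seconds to the label: (0 × 3600 + 52 × 60 + 29) = 3149.
Frame index = 3149 × 60 + 56 = 188996.

frame 188996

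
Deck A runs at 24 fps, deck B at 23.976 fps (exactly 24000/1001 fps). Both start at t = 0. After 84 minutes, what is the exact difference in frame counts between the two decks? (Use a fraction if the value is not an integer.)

17280/143 frames

84 min = 5040 s.
A emits 24 × 5040 = 120960 frames; B emits 24000/1001 × 5040 = 17280000/143.
Difference = 17280/143 frames (≈ 120.8392); B is behind A.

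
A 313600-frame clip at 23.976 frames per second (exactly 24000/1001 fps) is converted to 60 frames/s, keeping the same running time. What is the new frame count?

784784 frames

Target frames = source frames × (target rate / source rate) = 313600 × (60)/(24000/1001) = 313600 × 1001/400 = 784784.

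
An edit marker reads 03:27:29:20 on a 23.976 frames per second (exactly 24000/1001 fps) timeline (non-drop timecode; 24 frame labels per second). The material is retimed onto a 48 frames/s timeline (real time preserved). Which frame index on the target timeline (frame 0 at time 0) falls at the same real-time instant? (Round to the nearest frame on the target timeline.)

Source frame index: (3×3600 + 27×60 + 29) × 24 + 20 = 298796.
Real time: 298796 / (24000/1001) = 74773699/6000 s.
Target frame: (74773699/6000) × (48) = 74773699/125 ≈ 598189.592 → 598190.

frame 598190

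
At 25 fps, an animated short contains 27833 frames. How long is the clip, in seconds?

1113.32 seconds

Running time = 27833 / (25) = 1113.32 s.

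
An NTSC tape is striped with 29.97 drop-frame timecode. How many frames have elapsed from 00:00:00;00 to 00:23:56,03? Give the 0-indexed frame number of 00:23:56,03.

43041

Complete 10-minute blocks: 2, each 17982 frames → 35964.
Remaining 3 whole minutes in the current block: 1800 + 2 × 1798 = 5396 frames.
Within the current minute: 56 × 30 + 3 − 2 = 1681 (labels ;00/;01 skipped at this minute). Total = 35964 + 5396 + 1681 = 43041.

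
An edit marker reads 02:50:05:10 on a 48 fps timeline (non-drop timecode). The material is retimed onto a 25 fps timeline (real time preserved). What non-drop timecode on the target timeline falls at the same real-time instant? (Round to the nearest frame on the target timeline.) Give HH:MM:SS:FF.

Source frame index: (2×3600 + 50×60 + 5) × 48 + 10 = 489850.
Real time: 489850 / (48) = 244925/24 s.
Target frame: (244925/24) × (25) = 6123125/24 ≈ 255130.208 → 255130.
At 25 labels/s: frame 255130 → 02:50:05:05.

02:50:05:05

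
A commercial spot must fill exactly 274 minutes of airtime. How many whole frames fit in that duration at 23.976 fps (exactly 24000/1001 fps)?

274 min = 16440 s.
Frames = 16440 × 24000/1001 = 394560000/1001 ≈ 394165.8342.
Complete frames: 394165.

394165 frames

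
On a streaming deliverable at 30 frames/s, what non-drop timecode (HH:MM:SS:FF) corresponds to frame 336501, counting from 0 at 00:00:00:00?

03:06:56:21

336501 ÷ 30 = 11216 full seconds, remainder 21 frames.
11216 s = 3 h 6 min 56 s.
Timecode: 03:06:56:21.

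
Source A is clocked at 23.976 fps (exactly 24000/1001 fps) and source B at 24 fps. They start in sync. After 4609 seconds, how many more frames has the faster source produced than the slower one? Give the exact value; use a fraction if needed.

10056/91 frames

A emits 24000/1001 × 4609 = 10056000/91 frames; B emits 24 × 4609 = 110616.
Difference = 10056/91 frames (≈ 110.5055); B is ahead of A.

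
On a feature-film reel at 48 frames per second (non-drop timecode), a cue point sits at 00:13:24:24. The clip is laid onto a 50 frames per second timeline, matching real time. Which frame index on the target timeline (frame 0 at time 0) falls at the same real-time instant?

frame 40225

Source frame index: (0×3600 + 13×60 + 24) × 48 + 24 = 38616.
Real time: 38616 / (48) = 1609/2 s.
Target frame: (1609/2) × (50) = 40225.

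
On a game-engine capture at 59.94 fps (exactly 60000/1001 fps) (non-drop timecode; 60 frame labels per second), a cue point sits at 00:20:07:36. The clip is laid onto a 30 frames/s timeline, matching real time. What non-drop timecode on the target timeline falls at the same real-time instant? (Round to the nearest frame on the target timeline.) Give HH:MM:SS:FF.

Source frame index: (0×3600 + 20×60 + 7) × 60 + 36 = 72456.
Real time: 72456 / (60000/1001) = 3022019/2500 s.
Target frame: (3022019/2500) × (30) = 9066057/250 ≈ 36264.228 → 36264.
At 30 labels/s: frame 36264 → 00:20:08:24.

00:20:08:24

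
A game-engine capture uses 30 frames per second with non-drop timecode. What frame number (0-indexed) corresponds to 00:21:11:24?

38154

Total seconds to the label: (0 × 3600 + 21 × 60 + 11) = 1271.
Frame index = 1271 × 30 + 24 = 38154.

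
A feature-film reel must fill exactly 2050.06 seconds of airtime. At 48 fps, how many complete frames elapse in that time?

98402 frames

Frames = 2050.06 × 48 = 2460072/25 ≈ 98402.8800.
Complete frames: 98402.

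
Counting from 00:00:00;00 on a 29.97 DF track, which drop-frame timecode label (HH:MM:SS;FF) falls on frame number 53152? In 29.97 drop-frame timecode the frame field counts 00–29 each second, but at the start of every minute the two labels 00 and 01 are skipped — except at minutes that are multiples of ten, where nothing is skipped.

00:29:33;16

Ten DF minutes hold 17982 frames, so frame 53152 lies in block 2 (frames 35964–53945) with 17188 frames into that block.
The block's first minute is 1800 frames and the rest 1798 each; 17188 frames reaches minute 9, so 2 × 18 + 9 × 2 = 54 labels have been skipped so far.
Adding those back, label number 53152 + 54 = 53206 at 30 labels/s is 1773 s + 16 f = 0 h 29 min 33 s frame 16, i.e. 00:29:33;16.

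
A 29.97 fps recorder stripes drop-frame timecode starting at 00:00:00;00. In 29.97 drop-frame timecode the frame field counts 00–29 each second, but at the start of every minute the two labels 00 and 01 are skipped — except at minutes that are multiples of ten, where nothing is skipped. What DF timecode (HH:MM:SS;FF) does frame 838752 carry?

07:46:26;12

Each 10-minute DF block holds 10 × 60 × 30 − 9 × 2 = 17982 frames. 838752 ÷ 17982 → 46 full blocks, remainder 11580.
Within the partial block the first minute is 1800 frames and each further minute 1798, so 6 further minute boundaries passed. Total skipped labels = 18 × 46 + 2 × 6 = 840.
Non-drop label index = 838752 + 840 = 839592; at 30 labels/s that is 07:46:26:12, i.e. DF 07:46:26;12.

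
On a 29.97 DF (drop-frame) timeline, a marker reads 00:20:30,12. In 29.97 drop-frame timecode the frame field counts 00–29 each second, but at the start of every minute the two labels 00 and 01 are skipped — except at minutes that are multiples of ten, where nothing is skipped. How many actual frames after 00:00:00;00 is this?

Complete 10-minute blocks: 2, each 17982 frames → 35964.
Remaining 0 whole minutes in the current block: 0 frames.
Within the current minute: 30 × 30 + 12 = 912. Total = 35964 + 0 + 912 = 36876.

36876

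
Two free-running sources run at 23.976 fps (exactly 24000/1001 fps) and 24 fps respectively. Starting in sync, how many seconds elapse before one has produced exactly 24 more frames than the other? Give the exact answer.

1001 seconds

The gap grows by |24 − 24000/1001| = 24/1001 frames per second.
Time for a 24-frame gap: 24 ÷ (24/1001) = 1001 s.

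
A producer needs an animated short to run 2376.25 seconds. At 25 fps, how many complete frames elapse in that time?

Frames = 2376.25 × 25 = 237625/4 ≈ 59406.2500.
Complete frames: 59406.

59406 frames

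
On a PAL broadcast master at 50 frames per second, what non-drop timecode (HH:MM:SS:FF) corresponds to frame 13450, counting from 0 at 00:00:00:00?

13450 ÷ 50 = 269 full seconds, remainder 0 frames.
269 s = 0 h 4 min 29 s.
Timecode: 00:04:29:00.

00:04:29:00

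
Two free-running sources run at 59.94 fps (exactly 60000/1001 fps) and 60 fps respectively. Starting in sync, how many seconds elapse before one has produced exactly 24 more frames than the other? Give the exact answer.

The gap grows by |60 − 60000/1001| = 60/1001 frames per second.
Time for a 24-frame gap: 24 ÷ (60/1001) = 400.4 s.

400.4 seconds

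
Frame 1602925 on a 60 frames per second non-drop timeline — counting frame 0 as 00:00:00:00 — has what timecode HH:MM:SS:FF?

1602925 ÷ 60 = 26715 full seconds, remainder 25 frames.
26715 s = 7 h 25 min 15 s.
Timecode: 07:25:15:25.

07:25:15:25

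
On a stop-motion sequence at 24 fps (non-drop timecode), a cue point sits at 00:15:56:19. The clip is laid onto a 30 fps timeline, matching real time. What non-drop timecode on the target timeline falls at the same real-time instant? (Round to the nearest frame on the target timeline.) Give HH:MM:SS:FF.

Source frame index: (0×3600 + 15×60 + 56) × 24 + 19 = 22963.
Real time: 22963 / (24) = 22963/24 s.
Target frame: (22963/24) × (30) = 114815/4 ≈ 28703.750 → 28704.
At 30 labels/s: frame 28704 → 00:15:56:24.

00:15:56:24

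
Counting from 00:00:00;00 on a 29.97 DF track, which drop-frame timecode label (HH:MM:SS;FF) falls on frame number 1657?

00:00:55;07

Ten DF minutes hold 17982 frames, so frame 1657 lies in block 0 (frames 0–17981) with 1657 frames into that block.
The block's first minute is 1800 frames and the rest 1798 each; 1657 frames reaches minute 0, so 0 × 18 + 0 × 2 = 0 labels have been skipped so far.
Adding those back, label number 1657 + 0 = 1657 at 30 labels/s is 55 s + 7 f = 0 h 0 min 55 s frame 7, i.e. 00:00:55;07.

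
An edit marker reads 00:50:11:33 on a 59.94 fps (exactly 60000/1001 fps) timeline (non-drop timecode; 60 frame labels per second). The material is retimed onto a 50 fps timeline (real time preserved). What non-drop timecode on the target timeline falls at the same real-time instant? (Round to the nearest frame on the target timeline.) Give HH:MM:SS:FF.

Source frame index: (0×3600 + 50×60 + 11) × 60 + 33 = 180693.
Real time: 180693 / (60000/1001) = 60291231/20000 s.
Target frame: (60291231/20000) × (50) = 60291231/400 ≈ 150728.078 → 150728.
At 50 labels/s: frame 150728 → 00:50:14:28.

00:50:14:28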